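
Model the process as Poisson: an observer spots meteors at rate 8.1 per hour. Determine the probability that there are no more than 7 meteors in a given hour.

With mean μ = 8.1 per hour,
P(N ≤ 7) = Σ_{j=0}^{7} e^(−μ) μ^j/j! ≈ 0.4391.

0.4391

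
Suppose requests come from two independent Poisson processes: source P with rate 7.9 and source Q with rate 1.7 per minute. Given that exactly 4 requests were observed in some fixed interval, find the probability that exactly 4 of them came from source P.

Given the total, each event is independently from source P with probability p = λ_P/(λ_P+λ_Q) = 7.9/9.6 ≈ 0.8229.
So K ~ Binomial(4, 7.9/9.6): P(K = 4) = C(4,4) · (7.9/9.6)^4 · (1.7/9.6)^0 ≈ 0.4586.

0.4586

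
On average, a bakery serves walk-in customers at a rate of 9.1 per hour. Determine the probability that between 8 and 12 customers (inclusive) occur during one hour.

With mean μ = 9.1 per hour,
P(8 ≤ N ≤ 12) = Σ_{j=8}^{12} e^(−9.1) · 9.1^j/j! ≈ 0.5561.

0.5561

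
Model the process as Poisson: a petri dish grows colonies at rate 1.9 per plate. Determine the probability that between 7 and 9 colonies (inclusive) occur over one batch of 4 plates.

0.4002

Over the interval, μ = 1.9 × 4 = 7.6 (a batch of 4 plates = 4 plates).
P(7 ≤ N ≤ 9) = Σ_{j=7}^{9} e^(−7.6) · 7.6^j/j! ≈ 0.4002.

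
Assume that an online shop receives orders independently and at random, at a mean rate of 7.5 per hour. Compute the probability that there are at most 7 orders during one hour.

With mean μ = 7.5 per hour,
P(N ≤ 7) = Σ_{j=0}^{7} e^(−μ) μ^j/j! ≈ 0.5246.

0.5246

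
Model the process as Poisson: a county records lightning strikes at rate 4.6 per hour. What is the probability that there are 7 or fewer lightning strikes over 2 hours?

0.3010

Over the interval, μ = 4.6 × 2 = 9.2 (2 hours).
P(N ≤ 7) = Σ_{j=0}^{7} e^(−μ) μ^j/j! ≈ 0.3010.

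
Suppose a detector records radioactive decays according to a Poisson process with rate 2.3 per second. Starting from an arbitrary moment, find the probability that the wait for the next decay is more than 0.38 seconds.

The wait for the next event is exponential with rate λ = 2.3 per second.
P(T > 0.38) = e^(−λt) = e^(−2.3 × 0.38) = e^(−0.874) ≈ 0.4173.

0.4173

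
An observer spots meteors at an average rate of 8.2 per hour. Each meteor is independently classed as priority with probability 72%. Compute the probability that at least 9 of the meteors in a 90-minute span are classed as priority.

Thinning: the meteors that are classed as priority themselves form a Poisson process with rate 0.72 × 8.2 = 5.904 per hour.
Over the interval, μ = 5.904 × 1.5 = 8.856 (a 90-minute span = 1.5 hours).
P(N ≥ 9) = 1 − P(N ≤ 8) ≈ 0.5252.

0.5252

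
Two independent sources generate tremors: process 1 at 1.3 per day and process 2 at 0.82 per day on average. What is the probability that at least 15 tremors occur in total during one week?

0.5179

Independent Poisson processes superpose: combined rate λ = 1.3 + 0.82 = 2.12 per day.
Over the interval, μ = 2.12 × 7 = 14.84 (a week = 7 days).
P(N ≥ 15) = 1 − P(N ≤ 14) ≈ 0.5179.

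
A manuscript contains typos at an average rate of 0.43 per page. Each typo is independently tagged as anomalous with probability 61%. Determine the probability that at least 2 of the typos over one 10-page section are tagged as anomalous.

Thinning: the typos that are tagged as anomalous themselves form a Poisson process with rate 0.61 × 0.43 = 0.2623 per page.
Over the interval, μ = 0.2623 × 10 = 2.623 (a 10-page section = 10 pages).
P(N ≥ 2) = 1 − P(N ≤ 1) ≈ 0.7370.

0.7370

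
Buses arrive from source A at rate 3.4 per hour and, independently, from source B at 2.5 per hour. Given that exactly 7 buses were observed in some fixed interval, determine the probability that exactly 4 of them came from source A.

0.2937

Given the total, each event is independently from source A with probability p = λ_A/(λ_A+λ_B) = 3.4/5.9 ≈ 0.5763.
So K ~ Binomial(7, 3.4/5.9): P(K = 4) = C(7,4) · (3.4/5.9)^4 · (2.5/5.9)^3 ≈ 0.2937.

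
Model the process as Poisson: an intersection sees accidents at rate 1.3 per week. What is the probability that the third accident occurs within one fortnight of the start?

Over the interval, μ = 1.3 × 2 = 2.6 (a fortnight = 2 weeks).
The third arrival falls in the interval iff at least 3 events occur there: P(S_3 ≤ t) = P(N ≥ 3) = 1 − P(N ≤ 2) ≈ 0.4816.

0.4816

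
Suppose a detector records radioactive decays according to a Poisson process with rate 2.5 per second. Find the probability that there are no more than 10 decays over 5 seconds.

Over the interval, μ = 2.5 × 5 = 12.5 (5 seconds).
P(N ≤ 10) = Σ_{j=0}^{10} e^(−μ) μ^j/j! ≈ 0.2971.

0.2971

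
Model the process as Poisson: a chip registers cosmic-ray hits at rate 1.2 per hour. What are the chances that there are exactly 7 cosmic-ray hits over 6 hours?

0.1486

Over the interval, μ = 1.2 × 6 = 7.2 (6 hours).
P(N = 7) = e^(−μ) μ^7/7! = e^(−7.2) · 7.2^7/5040 ≈ 0.1486.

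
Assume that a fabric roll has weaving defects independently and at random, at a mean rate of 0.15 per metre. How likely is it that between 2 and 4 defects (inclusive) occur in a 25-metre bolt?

0.5658

Over the interval, μ = 0.15 × 25 = 3.75 (a 25-metre bolt = 25 metres).
P(2 ≤ N ≤ 4) = Σ_{j=2}^{4} e^(−3.75) · 3.75^j/j! ≈ 0.5658.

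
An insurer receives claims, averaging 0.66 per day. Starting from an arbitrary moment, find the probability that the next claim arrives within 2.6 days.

Inter-arrival times are exponential with rate λ = 0.66 per day.
P(T ≤ 2.6) = 1 − e^(−λt) = 1 − e^(−0.66 × 2.6) = 1 − e^(−1.716) ≈ 0.8202.

0.8202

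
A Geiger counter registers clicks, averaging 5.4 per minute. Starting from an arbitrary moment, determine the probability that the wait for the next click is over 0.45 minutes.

0.0880

The wait for the next event is exponential with rate λ = 5.4 per minute.
P(T > 0.45) = e^(−λt) = e^(−5.4 × 0.45) = e^(−2.43) ≈ 0.0880.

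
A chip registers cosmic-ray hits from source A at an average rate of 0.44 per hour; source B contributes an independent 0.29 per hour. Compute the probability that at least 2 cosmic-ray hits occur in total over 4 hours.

0.7886

Independent Poisson processes superpose: combined rate λ = 0.44 + 0.29 = 0.73 per hour.
Over the interval, μ = 0.73 × 4 = 2.92 (4 hours).
P(N ≥ 2) = 1 − P(N ≤ 1) ≈ 0.7886.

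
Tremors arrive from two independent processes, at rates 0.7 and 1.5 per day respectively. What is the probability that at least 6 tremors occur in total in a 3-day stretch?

Independent Poisson processes superpose: combined rate λ = 0.7 + 1.5 = 2.2 per day.
Over the interval, μ = 2.2 × 3 = 6.6 (a 3-day stretch = 3 days).
P(N ≥ 6) = 1 − P(N ≤ 5) ≈ 0.6453.

0.6453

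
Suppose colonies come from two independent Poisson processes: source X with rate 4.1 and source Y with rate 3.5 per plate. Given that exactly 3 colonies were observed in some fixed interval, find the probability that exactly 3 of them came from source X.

Given the total, each event is independently from source X with probability p = λ_X/(λ_X+λ_Y) = 4.1/7.6 ≈ 0.5395.
So K ~ Binomial(3, 4.1/7.6): P(K = 3) = C(3,3) · (4.1/7.6)^3 · (3.5/7.6)^0 ≈ 0.1570.

0.1570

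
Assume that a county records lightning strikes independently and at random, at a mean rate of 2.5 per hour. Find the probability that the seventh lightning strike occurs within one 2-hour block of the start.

Over the interval, μ = 2.5 × 2 = 5 (a 2-hour block = 2 hours).
The seventh arrival falls in the interval iff at least 7 events occur there: P(S_7 ≤ t) = P(N ≥ 7) = 1 − P(N ≤ 6) ≈ 0.2378.

0.2378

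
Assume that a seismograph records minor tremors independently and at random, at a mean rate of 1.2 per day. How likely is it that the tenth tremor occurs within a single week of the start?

Over the interval, μ = 1.2 × 7 = 8.4 (a week = 7 days).
The tenth arrival falls in the interval iff at least 10 events occur there: P(S_10 ≤ t) = P(N ≥ 10) = 1 − P(N ≤ 9) ≈ 0.3341.

0.3341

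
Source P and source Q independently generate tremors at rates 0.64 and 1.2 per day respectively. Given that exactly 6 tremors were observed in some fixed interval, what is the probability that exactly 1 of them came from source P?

0.2462

Given the total, each event is independently from source P with probability p = λ_P/(λ_P+λ_Q) = 0.64/1.84 ≈ 0.3478.
So K ~ Binomial(6, 0.64/1.84): P(K = 1) = C(6,1) · (0.64/1.84)^1 · (1.2/1.84)^5 ≈ 0.2462.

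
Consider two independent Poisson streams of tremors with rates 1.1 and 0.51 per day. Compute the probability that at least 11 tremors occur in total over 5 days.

0.1891

Independent Poisson processes superpose: combined rate λ = 1.1 + 0.51 = 1.61 per day.
Over the interval, μ = 1.61 × 5 = 8.05 (5 days).
P(N ≥ 11) = 1 − P(N ≤ 10) ≈ 0.1891.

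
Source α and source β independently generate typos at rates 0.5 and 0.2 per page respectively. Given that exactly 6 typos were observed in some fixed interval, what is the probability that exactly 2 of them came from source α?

0.0510

Given the total, each event is independently from source α with probability p = λ_α/(λ_α+λ_β) = 0.5/0.7 ≈ 0.7143.
So K ~ Binomial(6, 0.5/0.7): P(K = 2) = C(6,2) · (0.5/0.7)^2 · (0.2/0.7)^4 ≈ 0.0510.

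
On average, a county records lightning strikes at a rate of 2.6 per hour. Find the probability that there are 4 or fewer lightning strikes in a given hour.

0.8774

With mean μ = 2.6 per hour,
P(N ≤ 4) = Σ_{j=0}^{4} e^(−μ) μ^j/j! ≈ 0.8774.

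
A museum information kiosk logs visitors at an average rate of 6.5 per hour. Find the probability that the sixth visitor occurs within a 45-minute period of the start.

0.3621

Over the interval, μ = 6.5 × 0.75 = 4.875 (a 45-minute period = 0.75 hours).
The sixth arrival falls in the interval iff at least 6 events occur there: P(S_6 ≤ t) = P(N ≥ 6) = 1 − P(N ≤ 5) ≈ 0.3621.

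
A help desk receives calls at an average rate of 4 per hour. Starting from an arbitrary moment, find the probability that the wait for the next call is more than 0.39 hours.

The wait for the next event is exponential with rate λ = 4 per hour.
P(T > 0.39) = e^(−λt) = e^(−4 × 0.39) = e^(−1.56) ≈ 0.2101.

0.2101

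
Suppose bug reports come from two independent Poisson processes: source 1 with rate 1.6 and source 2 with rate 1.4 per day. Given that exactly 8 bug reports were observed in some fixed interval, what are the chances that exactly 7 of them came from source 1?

0.0458

Given the total, each event is independently from source 1 with probability p = λ_1/(λ_1+λ_2) = 1.6/3 ≈ 0.5333.
So K ~ Binomial(8, 1.6/3): P(K = 7) = C(8,7) · (1.6/3)^7 · (1.4/3)^1 ≈ 0.0458.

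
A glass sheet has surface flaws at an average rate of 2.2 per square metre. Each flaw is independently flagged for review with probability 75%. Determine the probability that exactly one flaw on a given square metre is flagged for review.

0.3169

Thinning: the flaws that are flagged for review themselves form a Poisson process with rate 0.75 × 2.2 = 1.65 per square metre.
So μ = 1.65.
P(N = 1) = e^(−1.65) · 1.65^1/1! ≈ 0.3169.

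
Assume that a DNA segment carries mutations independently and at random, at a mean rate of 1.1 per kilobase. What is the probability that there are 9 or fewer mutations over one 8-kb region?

0.6137

Over the interval, μ = 1.1 × 8 = 8.8 (an 8-kb region = 8 kilobases).
P(N ≤ 9) = Σ_{j=0}^{9} e^(−μ) μ^j/j! ≈ 0.6137.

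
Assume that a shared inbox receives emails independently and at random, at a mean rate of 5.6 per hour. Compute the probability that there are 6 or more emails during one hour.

With mean μ = 5.6 per hour,
P(N ≥ 6) = 1 − P(N ≤ 5) = 1 − Σ_{j=0}^{5} e^(−μ) μ^j/j! ≈ 0.4881.

0.4881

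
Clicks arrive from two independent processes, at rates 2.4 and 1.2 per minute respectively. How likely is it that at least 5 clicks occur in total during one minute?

0.2936

Independent Poisson processes superpose: combined rate λ = 2.4 + 1.2 = 3.6 per minute.
So μ = 3.6.
P(N ≥ 5) = 1 − P(N ≤ 4) ≈ 0.2936.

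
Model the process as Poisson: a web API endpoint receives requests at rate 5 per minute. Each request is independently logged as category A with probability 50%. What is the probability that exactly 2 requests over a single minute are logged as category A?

Thinning: the requests that are logged as category A themselves form a Poisson process with rate 0.5 × 5 = 2.5 per minute.
So μ = 2.5.
P(N = 2) = e^(−2.5) · 2.5^2/2! ≈ 0.2565.

0.2565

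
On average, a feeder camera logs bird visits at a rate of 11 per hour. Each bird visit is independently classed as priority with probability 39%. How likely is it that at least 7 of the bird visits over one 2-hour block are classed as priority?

0.7522

Thinning: the bird visits that are classed as priority themselves form a Poisson process with rate 0.39 × 11 = 4.29 per hour.
Over the interval, μ = 4.29 × 2 = 8.58 (a 2-hour block = 2 hours).
P(N ≥ 7) = 1 − P(N ≤ 6) ≈ 0.7522.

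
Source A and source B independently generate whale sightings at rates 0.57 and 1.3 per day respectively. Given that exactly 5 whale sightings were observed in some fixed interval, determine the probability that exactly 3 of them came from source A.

0.1369

Given the total, each event is independently from source A with probability p = λ_A/(λ_A+λ_B) = 0.57/1.87 ≈ 0.3048.
So K ~ Binomial(5, 0.57/1.87): P(K = 3) = C(5,3) · (0.57/1.87)^3 · (1.3/1.87)^2 ≈ 0.1369.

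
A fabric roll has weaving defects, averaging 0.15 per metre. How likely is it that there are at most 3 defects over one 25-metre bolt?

0.4838

Over the interval, μ = 0.15 × 25 = 3.75 (a 25-metre bolt = 25 metres).
P(N ≤ 3) = Σ_{j=0}^{3} e^(−μ) μ^j/j! ≈ 0.4838.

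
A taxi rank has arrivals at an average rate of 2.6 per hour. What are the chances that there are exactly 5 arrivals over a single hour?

0.0735

With mean μ = 2.6 per hour,
P(N = 5) = e^(−μ) μ^5/5! = e^(−2.6) · 2.6^5/120 ≈ 0.0735.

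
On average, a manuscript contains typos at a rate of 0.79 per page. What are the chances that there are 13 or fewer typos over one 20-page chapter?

Over the interval, μ = 0.79 × 20 = 15.8 (a 20-page chapter = 20 pages).
P(N ≤ 13) = Σ_{j=0}^{13} e^(−μ) μ^j/j! ≈ 0.2911.

0.2911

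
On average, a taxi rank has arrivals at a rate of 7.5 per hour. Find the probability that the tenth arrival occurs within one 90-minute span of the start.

Over the interval, μ = 7.5 × 1.5 = 11.25 (a 90-minute span = 1.5 hours).
The tenth arrival falls in the interval iff at least 10 events occur there: P(S_10 ≤ t) = P(N ≥ 10) = 1 − P(N ≤ 9) ≈ 0.6860.

0.6860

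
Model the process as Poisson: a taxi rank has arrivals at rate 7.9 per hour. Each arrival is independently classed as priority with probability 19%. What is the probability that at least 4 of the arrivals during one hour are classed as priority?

Thinning: the arrivals that are classed as priority themselves form a Poisson process with rate 0.19 × 7.9 = 1.501 per hour.
So μ = 1.501.
P(N ≥ 4) = 1 − P(N ≤ 3) ≈ 0.0658.

0.0658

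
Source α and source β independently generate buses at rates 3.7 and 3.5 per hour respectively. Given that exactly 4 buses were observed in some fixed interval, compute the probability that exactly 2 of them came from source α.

0.3744

Given the total, each event is independently from source α with probability p = λ_α/(λ_α+λ_β) = 3.7/7.2 ≈ 0.5139.
So K ~ Binomial(4, 3.7/7.2): P(K = 2) = C(4,2) · (3.7/7.2)^2 · (3.5/7.2)^2 ≈ 0.3744.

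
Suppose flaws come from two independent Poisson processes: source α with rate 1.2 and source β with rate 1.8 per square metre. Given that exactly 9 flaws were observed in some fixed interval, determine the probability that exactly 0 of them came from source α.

Given the total, each event is independently from source α with probability p = λ_α/(λ_α+λ_β) = 1.2/3 = 0.4000.
So K ~ Binomial(9, 1.2/3): P(K = 0) = C(9,0) · (1.2/3)^0 · (1.8/3)^9 ≈ 0.0101.

0.0101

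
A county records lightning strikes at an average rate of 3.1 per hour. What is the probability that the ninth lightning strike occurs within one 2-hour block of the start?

0.1741

Over the interval, μ = 3.1 × 2 = 6.2 (a 2-hour block = 2 hours).
The ninth arrival falls in the interval iff at least 9 events occur there: P(S_9 ≤ t) = P(N ≥ 9) = 1 − P(N ≤ 8) ≈ 0.1741.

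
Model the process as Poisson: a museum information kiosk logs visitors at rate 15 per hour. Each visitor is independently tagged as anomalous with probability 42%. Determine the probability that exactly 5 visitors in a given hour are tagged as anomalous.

Thinning: the visitors that are tagged as anomalous themselves form a Poisson process with rate 0.42 × 15 = 6.3 per hour.
So μ = 6.3.
P(N = 5) = e^(−6.3) · 6.3^5/5! ≈ 0.1519.

0.1519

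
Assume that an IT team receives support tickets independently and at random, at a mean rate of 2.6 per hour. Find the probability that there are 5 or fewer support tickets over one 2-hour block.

Over the interval, μ = 2.6 × 2 = 5.2 (a 2-hour block = 2 hours).
P(N ≤ 5) = Σ_{j=0}^{5} e^(−μ) μ^j/j! ≈ 0.5809.

0.5809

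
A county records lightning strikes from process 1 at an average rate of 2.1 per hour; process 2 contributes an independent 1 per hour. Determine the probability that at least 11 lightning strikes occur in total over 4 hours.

0.6933

Independent Poisson processes superpose: combined rate λ = 2.1 + 1 = 3.1 per hour.
Over the interval, μ = 3.1 × 4 = 12.4 (4 hours).
P(N ≥ 11) = 1 − P(N ≤ 10) ≈ 0.6933.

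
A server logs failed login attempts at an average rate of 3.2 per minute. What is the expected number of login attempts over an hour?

192

E[N] = λt = 3.2 × 60 = 192 (an hour = 60 minutes).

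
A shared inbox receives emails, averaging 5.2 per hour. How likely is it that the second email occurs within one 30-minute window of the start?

0.7326

Over the interval, μ = 5.2 × 0.5 = 2.6 (a 30-minute window = 0.5 hours).
The second arrival falls in the interval iff at least 2 events occur there: P(S_2 ≤ t) = P(N ≥ 2) = 1 − P(N ≤ 1) ≈ 0.7326.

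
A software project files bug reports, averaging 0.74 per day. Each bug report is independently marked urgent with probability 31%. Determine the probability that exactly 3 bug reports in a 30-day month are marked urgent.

0.0557

Thinning: the bug reports that are marked urgent themselves form a Poisson process with rate 0.31 × 0.74 = 0.2294 per day.
Over the interval, μ = 0.2294 × 30 = 6.882 (a 30-day month = 30 days).
P(N = 3) = e^(−6.882) · 6.882^3/3! ≈ 0.0557.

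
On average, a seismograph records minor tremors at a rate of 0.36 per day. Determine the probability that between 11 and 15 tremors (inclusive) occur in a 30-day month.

0.4337

Over the interval, μ = 0.36 × 30 = 10.8 (a 30-day month = 30 days).
P(11 ≤ N ≤ 15) = Σ_{j=11}^{15} e^(−10.8) · 10.8^j/j! ≈ 0.4337.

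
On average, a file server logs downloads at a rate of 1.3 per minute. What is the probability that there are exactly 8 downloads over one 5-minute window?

0.1188

Over the interval, μ = 1.3 × 5 = 6.5 (a 5-minute window = 5 minutes).
P(N = 8) = e^(−μ) μ^8/8! = e^(−6.5) · 6.5^8/40320 ≈ 0.1188.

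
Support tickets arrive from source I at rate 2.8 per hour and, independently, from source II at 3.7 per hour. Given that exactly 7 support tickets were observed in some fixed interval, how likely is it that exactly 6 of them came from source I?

0.0255

Given the total, each event is independently from source I with probability p = λ_I/(λ_I+λ_II) = 2.8/6.5 ≈ 0.4308.
So K ~ Binomial(7, 2.8/6.5): P(K = 6) = C(7,6) · (2.8/6.5)^6 · (3.7/6.5)^1 ≈ 0.0255.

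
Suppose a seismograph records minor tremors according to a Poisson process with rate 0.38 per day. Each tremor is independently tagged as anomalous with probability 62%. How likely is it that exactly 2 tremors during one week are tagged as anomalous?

0.2614

Thinning: the tremors that are tagged as anomalous themselves form a Poisson process with rate 0.62 × 0.38 = 0.2356 per day.
Over the interval, μ = 0.2356 × 7 = 1.6492 (a week = 7 days).
P(N = 2) = e^(−1.6492) · 1.6492^2/2! ≈ 0.2614.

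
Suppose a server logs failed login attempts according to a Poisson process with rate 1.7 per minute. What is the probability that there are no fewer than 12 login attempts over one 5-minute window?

Over the interval, μ = 1.7 × 5 = 8.5 (a 5-minute window = 5 minutes).
P(N ≥ 12) = 1 − P(N ≤ 11) = 1 − Σ_{j=0}^{11} e^(−μ) μ^j/j! ≈ 0.1513.

0.1513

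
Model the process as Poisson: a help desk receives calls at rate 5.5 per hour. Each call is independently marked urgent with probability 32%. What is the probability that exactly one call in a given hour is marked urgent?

0.3028

Thinning: the calls that are marked urgent themselves form a Poisson process with rate 0.32 × 5.5 = 1.76 per hour.
So μ = 1.76.
P(N = 1) = e^(−1.76) · 1.76^1/1! ≈ 0.3028.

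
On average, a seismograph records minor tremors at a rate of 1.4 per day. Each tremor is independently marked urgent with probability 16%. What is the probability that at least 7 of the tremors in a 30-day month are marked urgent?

Thinning: the tremors that are marked urgent themselves form a Poisson process with rate 0.16 × 1.4 = 0.224 per day.
Over the interval, μ = 0.224 × 30 = 6.72 (a 30-day month = 30 days).
P(N ≥ 7) = 1 − P(N ≤ 6) ≈ 0.5078.

0.5078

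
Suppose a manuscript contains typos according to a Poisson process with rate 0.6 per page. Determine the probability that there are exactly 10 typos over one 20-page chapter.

Over the interval, μ = 0.6 × 20 = 12 (a 20-page chapter = 20 pages).
P(N = 10) = e^(−μ) μ^10/10! = e^(−12) · 12^10/3628800 ≈ 0.1048.

0.1048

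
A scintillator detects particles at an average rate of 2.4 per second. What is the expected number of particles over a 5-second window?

E[N] = λt = 2.4 × 5 = 12 (a 5-second window = 5 seconds).

12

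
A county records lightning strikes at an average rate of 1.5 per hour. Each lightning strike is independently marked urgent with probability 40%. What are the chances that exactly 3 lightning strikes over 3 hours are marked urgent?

Thinning: the lightning strikes that are marked urgent themselves form a Poisson process with rate 0.4 × 1.5 = 0.6 per hour.
Over the interval, μ = 0.6 × 3 = 1.8 (3 hours).
P(N = 3) = e^(−1.8) · 1.8^3/3! ≈ 0.1607.

0.1607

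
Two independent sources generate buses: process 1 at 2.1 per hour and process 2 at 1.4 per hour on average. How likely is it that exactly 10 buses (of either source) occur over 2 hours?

Independent Poisson processes superpose: combined rate λ = 2.1 + 1.4 = 3.5 per hour.
Over the interval, μ = 3.5 × 2 = 7 (2 hours).
P(N = 10) = e^(−7) · 7^10/10! ≈ 0.0710.

0.0710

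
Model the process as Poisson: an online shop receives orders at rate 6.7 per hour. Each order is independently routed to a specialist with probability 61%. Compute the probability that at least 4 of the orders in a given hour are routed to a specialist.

Thinning: the orders that are routed to a specialist themselves form a Poisson process with rate 0.61 × 6.7 = 4.087 per hour.
So μ = 4.087.
P(N ≥ 4) = 1 − P(N ≤ 3) ≈ 0.5833.

0.5833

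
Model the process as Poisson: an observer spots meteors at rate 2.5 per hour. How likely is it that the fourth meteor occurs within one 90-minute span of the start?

0.5162

Over the interval, μ = 2.5 × 1.5 = 3.75 (a 90-minute span = 1.5 hours).
The fourth arrival falls in the interval iff at least 4 events occur there: P(S_4 ≤ t) = P(N ≥ 4) = 1 − P(N ≤ 3) ≈ 0.5162.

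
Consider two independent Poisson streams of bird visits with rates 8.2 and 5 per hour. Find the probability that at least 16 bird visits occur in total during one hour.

0.2544

Independent Poisson processes superpose: combined rate λ = 8.2 + 5 = 13.2 per hour.
So μ = 13.2.
P(N ≥ 16) = 1 − P(N ≤ 15) ≈ 0.2544.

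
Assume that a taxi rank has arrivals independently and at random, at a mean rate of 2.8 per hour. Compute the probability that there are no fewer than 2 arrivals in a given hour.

With mean μ = 2.8 per hour,
P(N ≥ 2) = 1 − P(N ≤ 1) = 1 − Σ_{j=0}^{1} e^(−μ) μ^j/j! ≈ 0.7689.

0.7689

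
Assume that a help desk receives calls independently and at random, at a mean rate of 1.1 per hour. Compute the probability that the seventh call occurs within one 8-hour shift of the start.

0.7744

Over the interval, μ = 1.1 × 8 = 8.8 (an 8-hour shift = 8 hours).
The seventh arrival falls in the interval iff at least 7 events occur there: P(S_7 ≤ t) = P(N ≥ 7) = 1 − P(N ≤ 6) ≈ 0.7744.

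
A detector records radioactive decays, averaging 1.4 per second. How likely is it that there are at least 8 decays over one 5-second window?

Over the interval, μ = 1.4 × 5 = 7 (a 5-second window = 5 seconds).
P(N ≥ 8) = 1 − P(N ≤ 7) = 1 − Σ_{j=0}^{7} e^(−μ) μ^j/j! ≈ 0.4013.

0.4013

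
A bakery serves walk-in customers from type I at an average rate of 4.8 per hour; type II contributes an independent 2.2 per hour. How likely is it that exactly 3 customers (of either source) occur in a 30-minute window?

0.2158

Independent Poisson processes superpose: combined rate λ = 4.8 + 2.2 = 7 per hour.
Over the interval, μ = 7 × 0.5 = 3.5 (a 30-minute window = 0.5 hours).
P(N = 3) = e^(−3.5) · 3.5^3/3! ≈ 0.2158.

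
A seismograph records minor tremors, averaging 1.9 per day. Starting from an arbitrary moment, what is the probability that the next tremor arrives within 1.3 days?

Inter-arrival times are exponential with rate λ = 1.9 per day.
P(T ≤ 1.3) = 1 − e^(−λt) = 1 − e^(−1.9 × 1.3) = 1 − e^(−2.47) ≈ 0.9154.

0.9154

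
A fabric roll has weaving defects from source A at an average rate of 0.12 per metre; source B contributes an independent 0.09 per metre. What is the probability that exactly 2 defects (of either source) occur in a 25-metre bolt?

Independent Poisson processes superpose: combined rate λ = 0.12 + 0.09 = 0.21 per metre.
Over the interval, μ = 0.21 × 25 = 5.25 (a 25-metre bolt = 25 metres).
P(N = 2) = e^(−5.25) · 5.25^2/2! ≈ 0.0723.

0.0723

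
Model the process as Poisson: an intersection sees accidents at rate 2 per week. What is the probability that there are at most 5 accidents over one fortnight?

Over the interval, μ = 2 × 2 = 4 (a fortnight = 2 weeks).
P(N ≤ 5) = Σ_{j=0}^{5} e^(−μ) μ^j/j! ≈ 0.7851.

0.7851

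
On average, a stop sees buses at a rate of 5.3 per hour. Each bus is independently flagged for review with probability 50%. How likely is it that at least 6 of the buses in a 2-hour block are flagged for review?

0.4365

Thinning: the buses that are flagged for review themselves form a Poisson process with rate 0.5 × 5.3 = 2.65 per hour.
Over the interval, μ = 2.65 × 2 = 5.3 (a 2-hour block = 2 hours).
P(N ≥ 6) = 1 − P(N ≤ 5) ≈ 0.4365.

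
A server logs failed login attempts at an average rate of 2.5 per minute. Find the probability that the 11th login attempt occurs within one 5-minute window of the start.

0.7029

Over the interval, μ = 2.5 × 5 = 12.5 (a 5-minute window = 5 minutes).
The 11th arrival falls in the interval iff at least 11 events occur there: P(S_11 ≤ t) = P(N ≥ 11) = 1 − P(N ≤ 10) ≈ 0.7029.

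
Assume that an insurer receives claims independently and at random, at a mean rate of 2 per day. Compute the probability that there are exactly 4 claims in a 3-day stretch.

Over the interval, μ = 2 × 3 = 6 (a 3-day stretch = 3 days).
P(N = 4) = e^(−μ) μ^4/4! = e^(−6) · 6^4/24 ≈ 0.1339.

0.1339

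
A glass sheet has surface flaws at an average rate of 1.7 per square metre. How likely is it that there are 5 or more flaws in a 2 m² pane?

0.2558

Over the interval, μ = 1.7 × 2 = 3.4 (a 2 m² pane = 2 square metres).
P(N ≥ 5) = 1 − P(N ≤ 4) = 1 − Σ_{j=0}^{4} e^(−μ) μ^j/j! ≈ 0.2558.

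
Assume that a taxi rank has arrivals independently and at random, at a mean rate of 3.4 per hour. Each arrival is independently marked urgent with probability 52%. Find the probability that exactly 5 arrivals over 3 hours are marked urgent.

Thinning: the arrivals that are marked urgent themselves form a Poisson process with rate 0.52 × 3.4 = 1.768 per hour.
Over the interval, μ = 1.768 × 3 = 5.304 (3 hours).
P(N = 5) = e^(−5.304) · 5.304^5/5! ≈ 0.1739.

0.1739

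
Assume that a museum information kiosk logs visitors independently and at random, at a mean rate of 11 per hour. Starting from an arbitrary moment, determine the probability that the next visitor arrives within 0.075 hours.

Inter-arrival times are exponential with rate λ = 11 per hour.
P(T ≤ 0.075) = 1 − e^(−λt) = 1 − e^(−11 × 0.075) = 1 − e^(−0.825) ≈ 0.5618.

0.5618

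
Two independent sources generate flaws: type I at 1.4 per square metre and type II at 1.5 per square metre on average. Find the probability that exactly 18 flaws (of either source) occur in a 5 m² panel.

0.0632

Independent Poisson processes superpose: combined rate λ = 1.4 + 1.5 = 2.9 per square metre.
Over the interval, μ = 2.9 × 5 = 14.5 (a 5 m² panel = 5 square metres).
P(N = 18) = e^(−14.5) · 14.5^18/18! ≈ 0.0632.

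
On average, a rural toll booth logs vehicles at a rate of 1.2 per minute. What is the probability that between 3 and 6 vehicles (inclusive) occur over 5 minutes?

Over the interval, μ = 1.2 × 5 = 6 (5 minutes).
P(3 ≤ N ≤ 6) = Σ_{j=3}^{6} e^(−6) · 6^j/j! ≈ 0.5443.

0.5443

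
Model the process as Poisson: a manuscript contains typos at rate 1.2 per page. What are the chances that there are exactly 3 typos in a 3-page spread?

0.2125

Over the interval, μ = 1.2 × 3 = 3.6 (a 3-page spread = 3 pages).
P(N = 3) = e^(−μ) μ^3/3! = e^(−3.6) · 3.6^3/6 ≈ 0.2125.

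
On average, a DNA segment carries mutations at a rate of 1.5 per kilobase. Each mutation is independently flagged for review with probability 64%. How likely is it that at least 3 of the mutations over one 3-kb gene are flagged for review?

0.5494

Thinning: the mutations that are flagged for review themselves form a Poisson process with rate 0.64 × 1.5 = 0.96 per kilobase.
Over the interval, μ = 0.96 × 3 = 2.88 (a 3-kb gene = 3 kilobases).
P(N ≥ 3) = 1 − P(N ≤ 2) ≈ 0.5494.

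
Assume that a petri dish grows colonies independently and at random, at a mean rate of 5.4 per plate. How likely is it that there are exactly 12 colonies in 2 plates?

Over the interval, μ = 5.4 × 2 = 10.8 (2 plates).
P(N = 12) = e^(−μ) μ^12/12! = e^(−10.8) · 10.8^12/479001600 ≈ 0.1072.

0.1072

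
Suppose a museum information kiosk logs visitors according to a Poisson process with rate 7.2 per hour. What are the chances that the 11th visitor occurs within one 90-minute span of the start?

0.5160

Over the interval, μ = 7.2 × 1.5 = 10.8 (a 90-minute span = 1.5 hours).
The 11th arrival falls in the interval iff at least 11 events occur there: P(S_11 ≤ t) = P(N ≥ 11) = 1 − P(N ≤ 10) ≈ 0.5160.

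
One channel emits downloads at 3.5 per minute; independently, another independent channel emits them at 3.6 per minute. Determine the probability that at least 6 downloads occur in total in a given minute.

0.7119

Independent Poisson processes superpose: combined rate λ = 3.5 + 3.6 = 7.1 per minute.
So μ = 7.1.
P(N ≥ 6) = 1 − P(N ≤ 5) ≈ 0.7119.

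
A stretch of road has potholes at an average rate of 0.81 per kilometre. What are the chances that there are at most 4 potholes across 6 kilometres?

0.4654

Over the interval, μ = 0.81 × 6 = 4.86 (6 kilometres).
P(N ≤ 4) = Σ_{j=0}^{4} e^(−μ) μ^j/j! ≈ 0.4654.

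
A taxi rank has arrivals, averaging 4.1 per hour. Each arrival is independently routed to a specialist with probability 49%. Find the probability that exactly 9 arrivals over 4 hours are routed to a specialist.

0.1246

Thinning: the arrivals that are routed to a specialist themselves form a Poisson process with rate 0.49 × 4.1 = 2.009 per hour.
Over the interval, μ = 2.009 × 4 = 8.036 (4 hours).
P(N = 9) = e^(−8.036) · 8.036^9/9! ≈ 0.1246.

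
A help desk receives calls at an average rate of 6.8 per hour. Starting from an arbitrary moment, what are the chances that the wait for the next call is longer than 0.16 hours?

0.3369

The wait for the next event is exponential with rate λ = 6.8 per hour.
P(T > 0.16) = e^(−λt) = e^(−6.8 × 0.16) = e^(−1.088) ≈ 0.3369.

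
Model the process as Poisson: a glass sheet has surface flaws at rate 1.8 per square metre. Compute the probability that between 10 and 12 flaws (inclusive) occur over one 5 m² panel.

0.2884

Over the interval, μ = 1.8 × 5 = 9 (a 5 m² panel = 5 square metres).
P(10 ≤ N ≤ 12) = Σ_{j=10}^{12} e^(−9) · 9^j/j! ≈ 0.2884.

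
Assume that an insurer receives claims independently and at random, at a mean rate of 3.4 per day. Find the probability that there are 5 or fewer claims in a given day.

0.8705

With mean μ = 3.4 per day,
P(N ≤ 5) = Σ_{j=0}^{5} e^(−μ) μ^j/j! ≈ 0.8705.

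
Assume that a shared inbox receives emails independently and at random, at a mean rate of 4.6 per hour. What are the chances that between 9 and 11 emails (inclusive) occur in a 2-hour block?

0.3536

Over the interval, μ = 4.6 × 2 = 9.2 (a 2-hour block = 2 hours).
P(9 ≤ N ≤ 11) = Σ_{j=9}^{11} e^(−9.2) · 9.2^j/j! ≈ 0.3536.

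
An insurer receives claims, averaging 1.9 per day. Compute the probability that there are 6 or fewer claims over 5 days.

0.1649

Over the interval, μ = 1.9 × 5 = 9.5 (5 days).
P(N ≤ 6) = Σ_{j=0}^{6} e^(−μ) μ^j/j! ≈ 0.1649.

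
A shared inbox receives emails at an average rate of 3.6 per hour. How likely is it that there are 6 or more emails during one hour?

With mean μ = 3.6 per hour,
P(N ≥ 6) = 1 − P(N ≤ 5) = 1 − Σ_{j=0}^{5} e^(−μ) μ^j/j! ≈ 0.1559.

0.1559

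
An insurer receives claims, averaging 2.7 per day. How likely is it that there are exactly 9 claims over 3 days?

0.1256

Over the interval, μ = 2.7 × 3 = 8.1 (3 days).
P(N = 9) = e^(−μ) μ^9/9! = e^(−8.1) · 8.1^9/362880 ≈ 0.1256.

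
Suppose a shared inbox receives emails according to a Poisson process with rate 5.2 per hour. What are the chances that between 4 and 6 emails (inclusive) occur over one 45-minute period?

0.4462

Over the interval, μ = 5.2 × 0.75 = 3.9 (a 45-minute period = 0.75 hours).
P(4 ≤ N ≤ 6) = Σ_{j=4}^{6} e^(−3.9) · 3.9^j/j! ≈ 0.4462.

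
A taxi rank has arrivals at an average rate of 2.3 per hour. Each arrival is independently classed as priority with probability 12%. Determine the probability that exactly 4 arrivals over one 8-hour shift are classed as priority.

0.1089

Thinning: the arrivals that are classed as priority themselves form a Poisson process with rate 0.12 × 2.3 = 0.276 per hour.
Over the interval, μ = 0.276 × 8 = 2.208 (an 8-hour shift = 8 hours).
P(N = 4) = e^(−2.208) · 2.208^4/4! ≈ 0.1089.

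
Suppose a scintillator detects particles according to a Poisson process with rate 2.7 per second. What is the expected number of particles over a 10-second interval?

E[N] = λt = 2.7 × 10 = 27 (a 10-second interval = 10 seconds).

27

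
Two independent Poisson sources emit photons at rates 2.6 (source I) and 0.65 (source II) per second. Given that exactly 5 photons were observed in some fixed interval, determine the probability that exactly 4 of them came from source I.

0.4096

Given the total, each event is independently from source I with probability p = λ_I/(λ_I+λ_II) = 2.6/3.25 = 0.8000.
So K ~ Binomial(5, 2.6/3.25): P(K = 4) = C(5,4) · (2.6/3.25)^4 · (0.65/3.25)^1 ≈ 0.4096.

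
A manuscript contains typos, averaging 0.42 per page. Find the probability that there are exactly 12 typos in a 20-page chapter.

Over the interval, μ = 0.42 × 20 = 8.4 (a 20-page chapter = 20 pages).
P(N = 12) = e^(−μ) μ^12/12! = e^(−8.4) · 8.4^12/479001600 ≈ 0.0579.

0.0579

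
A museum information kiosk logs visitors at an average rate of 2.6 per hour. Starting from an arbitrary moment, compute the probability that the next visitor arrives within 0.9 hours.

Inter-arrival times are exponential with rate λ = 2.6 per hour.
P(T ≤ 0.9) = 1 − e^(−λt) = 1 − e^(−2.6 × 0.9) = 1 − e^(−2.34) ≈ 0.9037.

0.9037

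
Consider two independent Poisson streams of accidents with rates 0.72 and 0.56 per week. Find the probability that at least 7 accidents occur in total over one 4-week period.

0.2556

Independent Poisson processes superpose: combined rate λ = 0.72 + 0.56 = 1.28 per week.
Over the interval, μ = 1.28 × 4 = 5.12 (a 4-week period = 4 weeks).
P(N ≥ 7) = 1 − P(N ≤ 6) ≈ 0.2556.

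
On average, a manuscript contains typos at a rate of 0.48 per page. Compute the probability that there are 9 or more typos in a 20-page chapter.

0.6204

Over the interval, μ = 0.48 × 20 = 9.6 (a 20-page chapter = 20 pages).
P(N ≥ 9) = 1 − P(N ≤ 8) = 1 − Σ_{j=0}^{8} e^(−μ) μ^j/j! ≈ 0.6204.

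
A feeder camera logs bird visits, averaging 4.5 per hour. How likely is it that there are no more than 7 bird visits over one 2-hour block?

0.3239

Over the interval, μ = 4.5 × 2 = 9 (a 2-hour block = 2 hours).
P(N ≤ 7) = Σ_{j=0}^{7} e^(−μ) μ^j/j! ≈ 0.3239.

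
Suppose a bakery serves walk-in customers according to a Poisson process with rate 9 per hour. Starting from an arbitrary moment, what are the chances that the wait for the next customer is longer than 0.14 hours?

0.2837

The wait for the next event is exponential with rate λ = 9 per hour.
P(T > 0.14) = e^(−λt) = e^(−9 × 0.14) = e^(−1.26) ≈ 0.2837.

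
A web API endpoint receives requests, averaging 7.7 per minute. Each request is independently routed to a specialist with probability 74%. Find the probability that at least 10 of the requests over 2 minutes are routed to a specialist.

Thinning: the requests that are routed to a specialist themselves form a Poisson process with rate 0.74 × 7.7 = 5.698 per minute.
Over the interval, μ = 5.698 × 2 = 11.396 (2 minutes).
P(N ≥ 10) = 1 − P(N ≤ 9) ≈ 0.7009.

0.7009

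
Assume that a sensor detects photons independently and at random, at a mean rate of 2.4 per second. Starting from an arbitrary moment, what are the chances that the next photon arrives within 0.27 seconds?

0.4769

Inter-arrival times are exponential with rate λ = 2.4 per second.
P(T ≤ 0.27) = 1 − e^(−λt) = 1 − e^(−2.4 × 0.27) = 1 − e^(−0.648) ≈ 0.4769.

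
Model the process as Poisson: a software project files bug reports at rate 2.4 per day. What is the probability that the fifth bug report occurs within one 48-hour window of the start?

Over the interval, μ = 2.4 × 2 = 4.8 (a 48-hour window = 2 days).
The fifth arrival falls in the interval iff at least 5 events occur there: P(S_5 ≤ t) = P(N ≥ 5) = 1 − P(N ≤ 4) ≈ 0.5237.

0.5237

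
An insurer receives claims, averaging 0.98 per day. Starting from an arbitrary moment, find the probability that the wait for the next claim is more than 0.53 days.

0.5949

The wait for the next event is exponential with rate λ = 0.98 per day.
P(T > 0.53) = e^(−λt) = e^(−0.98 × 0.53) = e^(−0.5194) ≈ 0.5949.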